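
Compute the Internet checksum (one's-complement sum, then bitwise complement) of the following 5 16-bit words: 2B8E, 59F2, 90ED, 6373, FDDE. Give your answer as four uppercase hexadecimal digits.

One's-complement addition (fold any carry out of bit 15 back into bit 0):
  0x2B8E + 0x59F2 = 0x08580
  0x8580 + 0x90ED = 0x1166D → wrap carry → 0x166E
  0x166E + 0x6373 = 0x079E1
  0x79E1 + 0xFDDE = 0x177BF → wrap carry → 0x77C0
One's-complement sum = 0x77C0.
Checksum = ~0x77C0 & 0xFFFF = 0x883F.

883F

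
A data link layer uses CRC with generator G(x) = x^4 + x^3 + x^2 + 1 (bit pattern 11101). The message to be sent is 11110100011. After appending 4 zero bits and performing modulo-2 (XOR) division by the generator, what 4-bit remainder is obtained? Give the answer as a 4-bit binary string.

Append 4 zeros: 111101000110000. Divide by 11101 (XOR where the leading bit is 1):
  pos 0: 11110 XOR 11101 = 00011
  pos 3: 11100 XOR 11101 = 00001
  pos 7: 10110 XOR 11101 = 01011
  pos 8: 10110 XOR 11101 = 01011
  pos 9: 10110 XOR 11101 = 01011
  pos 10: 10110 XOR 11101 = 01011
Remainder (last 4 bits) = 1011. This is the CRC / FCS.

1011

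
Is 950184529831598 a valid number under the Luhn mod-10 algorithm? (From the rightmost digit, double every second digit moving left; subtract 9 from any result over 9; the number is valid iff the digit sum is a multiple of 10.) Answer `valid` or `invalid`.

From the right, keep odd positions and double even positions (subtract 9 from any doubled value over 9):
  doubled (positions 2,4,...): 9 2 7 4 8 2 1 → sum 33
  kept (positions 1,3,...): 8 5 3 9 5 8 0 9 → sum 47
Total = 80.
80 mod 10 = 0, so the number is valid.

valid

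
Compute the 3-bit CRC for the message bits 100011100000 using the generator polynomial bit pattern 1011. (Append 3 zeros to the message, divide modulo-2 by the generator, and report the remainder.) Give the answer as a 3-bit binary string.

100

Append 3 zeros: 100011100000000. Divide by 1011 (XOR where the leading bit is 1):
  pos 0: 1000 XOR 1011 = 0011
  pos 2: 1111 XOR 1011 = 0100
  pos 3: 1001 XOR 1011 = 0010
  pos 5: 1000 XOR 1011 = 0011
  pos 7: 1100 XOR 1011 = 0111
  pos 8: 1110 XOR 1011 = 0101
  pos 9: 1010 XOR 1011 = 0001
Remainder (last 3 bits) = 100. This is the CRC / FCS.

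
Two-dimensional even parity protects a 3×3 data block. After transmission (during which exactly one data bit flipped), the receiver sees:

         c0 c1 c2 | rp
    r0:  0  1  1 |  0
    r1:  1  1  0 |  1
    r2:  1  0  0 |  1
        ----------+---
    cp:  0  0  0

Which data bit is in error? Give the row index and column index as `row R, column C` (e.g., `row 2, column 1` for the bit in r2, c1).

Recompute each row's even parity and compare to rp:
  r0: data parity 0, sent rp 0 → ok
  r1: data parity 0, sent rp 1 → mismatch
  r2: data parity 1, sent rp 1 → ok
Recompute each column's even parity and compare to cp:
  c0: data parity 0, sent cp 0 → ok
  c1: data parity 0, sent cp 0 → ok
  c2: data parity 1, sent cp 0 → mismatch
Exactly one row (r1) and one column (c2) fail → the flipped bit is at their intersection.

row 1, column 2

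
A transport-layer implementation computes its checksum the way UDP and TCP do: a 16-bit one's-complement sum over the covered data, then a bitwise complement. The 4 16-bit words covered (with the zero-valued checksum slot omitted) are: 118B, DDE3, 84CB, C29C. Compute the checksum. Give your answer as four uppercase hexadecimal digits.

One's-complement addition (fold any carry out of bit 15 back into bit 0):
  0x118B + 0xDDE3 = 0x0EF6E
  0xEF6E + 0x84CB = 0x17439 → wrap carry → 0x743A
  0x743A + 0xC29C = 0x136D6 → wrap carry → 0x36D7
One's-complement sum = 0x36D7.
Checksum = ~0x36D7 & 0xFFFF = 0xC928.

C928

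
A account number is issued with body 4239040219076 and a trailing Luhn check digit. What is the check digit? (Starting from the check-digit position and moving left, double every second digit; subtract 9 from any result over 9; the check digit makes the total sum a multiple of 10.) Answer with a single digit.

8

Partial digits right→left: 6 7 0 9 1 2 0 4 0 9 3 2 4
Double every second digit counting from the check-digit position (so the 1st, 3rd, 5th, ... of the partial from the right).
  doubled (with −9 where >9): 3 0 2 0 0 6 8 → sum 19
  kept as-is: 7 9 2 4 9 2 → sum 33
Total = 19 + 33 = 52.
Check digit = (10 − (52 mod 10)) mod 10 = 8.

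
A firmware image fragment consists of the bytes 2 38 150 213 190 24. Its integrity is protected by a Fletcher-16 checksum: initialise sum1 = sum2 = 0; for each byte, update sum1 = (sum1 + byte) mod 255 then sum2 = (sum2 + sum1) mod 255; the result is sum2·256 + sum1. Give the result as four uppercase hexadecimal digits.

3C6B

Running sums (mod 255):
  after byte 0 (2): sum1=2, sum2=2
  after byte 1 (38): sum1=40, sum2=42
  after byte 2 (150): sum1=190, sum2=232
  after byte 3 (213): sum1=148, sum2=125
  after byte 4 (190): sum1=83, sum2=208
  after byte 5 (24): sum1=107, sum2=60
Checksum = sum2·256 + sum1 = 60·256 + 107 = 15467 = 0x3C6B.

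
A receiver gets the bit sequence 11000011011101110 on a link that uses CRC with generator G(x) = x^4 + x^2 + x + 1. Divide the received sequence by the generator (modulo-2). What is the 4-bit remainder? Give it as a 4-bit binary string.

Modulo-2 division of 11000011011101110 by 10111:
  pos 0: 11000 XOR 10111 = 01111
  pos 1: 11110 XOR 10111 = 01001
  pos 2: 10011 XOR 10111 = 00100
  pos 4: 10010 XOR 10111 = 00101
  pos 6: 10111 XOR 10111 = 00000
  pos 11: 10111 XOR 10111 = 00000
Remainder = 0000 (zero — the frame passes the CRC check).

0000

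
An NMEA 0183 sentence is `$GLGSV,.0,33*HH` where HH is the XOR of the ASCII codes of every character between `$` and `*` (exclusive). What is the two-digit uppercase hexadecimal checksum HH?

57

XOR the ASCII codes of the payload characters:
  'G' = 0x47 → acc = 0x47
  'L' = 0x4C → acc = 0x0B
  'G' = 0x47 → acc = 0x4C
  'S' = 0x53 → acc = 0x1F
  'V' = 0x56 → acc = 0x49
  ',' = 0x2C → acc = 0x65
  '.' = 0x2E → acc = 0x4B
  '0' = 0x30 → acc = 0x7B
  ',' = 0x2C → acc = 0x57
  '3' = 0x33 → acc = 0x64
  '3' = 0x33 → acc = 0x57
Checksum = 0x57.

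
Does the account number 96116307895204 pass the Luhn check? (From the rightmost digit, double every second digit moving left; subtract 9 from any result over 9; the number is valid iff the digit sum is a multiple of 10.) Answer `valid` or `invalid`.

invalid

From the right, keep odd positions and double even positions (subtract 9 from any doubled value over 9):
  doubled (positions 2,4,...): 0 1 7 0 3 2 9 → sum 22
  kept (positions 1,3,...): 4 2 9 7 3 1 6 → sum 32
Total = 54.
54 mod 10 = 4, so the number is invalid.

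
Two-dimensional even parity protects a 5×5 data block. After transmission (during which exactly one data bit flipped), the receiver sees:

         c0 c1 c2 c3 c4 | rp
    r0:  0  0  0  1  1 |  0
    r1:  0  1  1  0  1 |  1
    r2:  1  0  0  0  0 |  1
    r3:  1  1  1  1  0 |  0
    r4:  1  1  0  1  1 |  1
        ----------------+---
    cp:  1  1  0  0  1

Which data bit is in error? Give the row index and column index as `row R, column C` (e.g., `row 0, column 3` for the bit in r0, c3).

row 4, column 3

Recompute each row's even parity and compare to rp:
  r0: data parity 0, sent rp 0 → ok
  r1: data parity 1, sent rp 1 → ok
  r2: data parity 1, sent rp 1 → ok
  r3: data parity 0, sent rp 0 → ok
  r4: data parity 0, sent rp 1 → mismatch
Recompute each column's even parity and compare to cp:
  c0: data parity 1, sent cp 1 → ok
  c1: data parity 1, sent cp 1 → ok
  c2: data parity 0, sent cp 0 → ok
  c3: data parity 1, sent cp 0 → mismatch
  c4: data parity 1, sent cp 1 → ok
Exactly one row (r4) and one column (c3) fail → the flipped bit is at their intersection.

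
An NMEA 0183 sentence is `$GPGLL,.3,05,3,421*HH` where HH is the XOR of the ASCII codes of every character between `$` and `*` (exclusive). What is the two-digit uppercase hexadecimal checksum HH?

4C

XOR the ASCII codes of the payload characters:
  'G' = 0x47 → acc = 0x47
  'P' = 0x50 → acc = 0x17
  'G' = 0x47 → acc = 0x50
  'L' = 0x4C → acc = 0x1C
  'L' = 0x4C → acc = 0x50
  ',' = 0x2C → acc = 0x7C
  '.' = 0x2E → acc = 0x52
  '3' = 0x33 → acc = 0x61
  ',' = 0x2C → acc = 0x4D
  '0' = 0x30 → acc = 0x7D
  '5' = 0x35 → acc = 0x48
  ',' = 0x2C → acc = 0x64
  '3' = 0x33 → acc = 0x57
  ',' = 0x2C → acc = 0x7B
  '4' = 0x34 → acc = 0x4F
  '2' = 0x32 → acc = 0x7D
  '1' = 0x31 → acc = 0x4C
Checksum = 0x4C.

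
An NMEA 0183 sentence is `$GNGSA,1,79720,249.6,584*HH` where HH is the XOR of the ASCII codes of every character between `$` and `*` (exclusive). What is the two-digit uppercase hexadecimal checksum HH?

48

XOR the ASCII codes of the payload characters:
  'G' = 0x47 → acc = 0x47
  'N' = 0x4E → acc = 0x09
  'G' = 0x47 → acc = 0x4E
  'S' = 0x53 → acc = 0x1D
  'A' = 0x41 → acc = 0x5C
  ',' = 0x2C → acc = 0x70
  '1' = 0x31 → acc = 0x41
  ',' = 0x2C → acc = 0x6D
  '7' = 0x37 → acc = 0x5A
  '9' = 0x39 → acc = 0x63
  '7' = 0x37 → acc = 0x54
  '2' = 0x32 → acc = 0x66
  '0' = 0x30 → acc = 0x56
  ',' = 0x2C → acc = 0x7A
  '2' = 0x32 → acc = 0x48
  '4' = 0x34 → acc = 0x7C
  '9' = 0x39 → acc = 0x45
  '.' = 0x2E → acc = 0x6B
  '6' = 0x36 → acc = 0x5D
  ',' = 0x2C → acc = 0x71
  '5' = 0x35 → acc = 0x44
  '8' = 0x38 → acc = 0x7C
  '4' = 0x34 → acc = 0x48
Checksum = 0x48.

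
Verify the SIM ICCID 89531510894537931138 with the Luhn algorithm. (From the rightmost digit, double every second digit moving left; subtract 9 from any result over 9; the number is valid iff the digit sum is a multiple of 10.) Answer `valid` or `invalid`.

From the right, keep odd positions and double even positions (subtract 9 from any doubled value over 9):
  doubled (positions 2,4,...): 6 2 9 6 8 7 2 2 1 7 → sum 50
  kept (positions 1,3,...): 8 1 3 7 5 9 0 5 3 9 → sum 50
Total = 100.
100 mod 10 = 0, so the number is valid.

valid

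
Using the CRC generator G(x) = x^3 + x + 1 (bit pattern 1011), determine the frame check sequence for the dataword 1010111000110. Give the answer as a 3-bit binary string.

111

Append 3 zeros: 1010111000110000. Divide by 1011 (XOR where the leading bit is 1):
  pos 0: 1010 XOR 1011 = 0001
  pos 3: 1111 XOR 1011 = 0100
  pos 4: 1000 XOR 1011 = 0011
  pos 6: 1100 XOR 1011 = 0111
  pos 7: 1111 XOR 1011 = 0100
  pos 8: 1001 XOR 1011 = 0010
  pos 10: 1000 XOR 1011 = 0011
  pos 12: 1100 XOR 1011 = 0111
Remainder (last 3 bits) = 111. This is the CRC / FCS.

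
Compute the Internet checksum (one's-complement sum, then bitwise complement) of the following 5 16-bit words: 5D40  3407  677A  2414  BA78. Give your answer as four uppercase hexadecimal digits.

28B1

One's-complement addition (fold any carry out of bit 15 back into bit 0):
  0x5D40 + 0x3407 = 0x09147
  0x9147 + 0x677A = 0x0F8C1
  0xF8C1 + 0x2414 = 0x11CD5 → wrap carry → 0x1CD6
  0x1CD6 + 0xBA78 = 0x0D74E
One's-complement sum = 0xD74E.
Checksum = ~0xD74E & 0xFFFF = 0x28B1.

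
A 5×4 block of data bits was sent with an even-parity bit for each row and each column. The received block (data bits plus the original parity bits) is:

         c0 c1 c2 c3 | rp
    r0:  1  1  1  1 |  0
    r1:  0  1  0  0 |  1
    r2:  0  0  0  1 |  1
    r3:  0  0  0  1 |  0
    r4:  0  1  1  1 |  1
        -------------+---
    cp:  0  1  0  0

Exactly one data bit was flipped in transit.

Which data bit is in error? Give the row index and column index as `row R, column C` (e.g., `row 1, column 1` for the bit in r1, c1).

Recompute each row's even parity and compare to rp:
  r0: data parity 0, sent rp 0 → ok
  r1: data parity 1, sent rp 1 → ok
  r2: data parity 1, sent rp 1 → ok
  r3: data parity 1, sent rp 0 → mismatch
  r4: data parity 1, sent rp 1 → ok
Recompute each column's even parity and compare to cp:
  c0: data parity 1, sent cp 0 → mismatch
  c1: data parity 1, sent cp 1 → ok
  c2: data parity 0, sent cp 0 → ok
  c3: data parity 0, sent cp 0 → ok
Exactly one row (r3) and one column (c0) fail → the flipped bit is at their intersection.

row 3, column 0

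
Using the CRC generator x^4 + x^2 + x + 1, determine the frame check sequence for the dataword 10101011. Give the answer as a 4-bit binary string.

1011

Append 4 zeros: 101010110000. Divide by 10111 (XOR where the leading bit is 1):
  pos 0: 10101 XOR 10111 = 00010
  pos 3: 10011 XOR 10111 = 00100
  pos 5: 10000 XOR 10111 = 00111
  pos 7: 11100 XOR 10111 = 01011
Remainder (last 4 bits) = 1011. This is the CRC / FCS.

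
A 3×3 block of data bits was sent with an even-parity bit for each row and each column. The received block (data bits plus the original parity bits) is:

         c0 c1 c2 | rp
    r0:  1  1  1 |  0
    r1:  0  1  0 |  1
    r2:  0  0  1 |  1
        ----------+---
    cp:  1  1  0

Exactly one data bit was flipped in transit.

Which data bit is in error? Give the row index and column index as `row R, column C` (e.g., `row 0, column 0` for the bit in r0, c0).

Recompute each row's even parity and compare to rp:
  r0: data parity 1, sent rp 0 → mismatch
  r1: data parity 1, sent rp 1 → ok
  r2: data parity 1, sent rp 1 → ok
Recompute each column's even parity and compare to cp:
  c0: data parity 1, sent cp 1 → ok
  c1: data parity 0, sent cp 1 → mismatch
  c2: data parity 0, sent cp 0 → ok
Exactly one row (r0) and one column (c1) fail → the flipped bit is at their intersection.

row 0, column 1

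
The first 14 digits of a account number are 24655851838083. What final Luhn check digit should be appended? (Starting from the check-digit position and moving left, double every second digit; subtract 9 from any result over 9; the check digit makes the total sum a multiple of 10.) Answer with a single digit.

Partial digits right→left: 3 8 0 8 3 8 1 5 8 5 5 6 4 2
Double every second digit counting from the check-digit position (so the 1st, 3rd, 5th, ... of the partial from the right).
  doubled (with −9 where >9): 6 0 6 2 7 1 8 → sum 30
  kept as-is: 8 8 8 5 5 6 2 → sum 42
Total = 30 + 42 = 72.
Check digit = (10 − (72 mod 10)) mod 10 = 8.

8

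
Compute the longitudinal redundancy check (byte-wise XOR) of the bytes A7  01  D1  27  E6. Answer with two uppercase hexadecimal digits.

XOR the bytes together:
  start with 0xA7
  0xA7 ⊕ 0x01 = 0xA6
  0xA6 ⊕ 0xD1 = 0x77
  0x77 ⊕ 0x27 = 0x50
  0x50 ⊕ 0xE6 = 0xB6

B6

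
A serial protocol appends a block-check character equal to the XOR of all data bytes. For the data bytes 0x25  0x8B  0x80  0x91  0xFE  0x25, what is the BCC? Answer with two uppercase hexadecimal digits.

64

XOR the bytes together:
  start with 0x25
  0x25 ⊕ 0x8B = 0xAE
  0xAE ⊕ 0x80 = 0x2E
  0x2E ⊕ 0x91 = 0xBF
  0xBF ⊕ 0xFE = 0x41
  0x41 ⊕ 0x25 = 0x64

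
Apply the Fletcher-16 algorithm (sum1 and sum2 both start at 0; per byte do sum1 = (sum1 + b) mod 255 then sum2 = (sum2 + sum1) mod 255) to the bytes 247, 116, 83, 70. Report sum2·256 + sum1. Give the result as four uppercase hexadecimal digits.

2A06

Running sums (mod 255):
  after byte 0 (247): sum1=247, sum2=247
  after byte 1 (116): sum1=108, sum2=100
  after byte 2 (83): sum1=191, sum2=36
  after byte 3 (70): sum1=6, sum2=42
Checksum = sum2·256 + sum1 = 42·256 + 6 = 10758 = 0x2A06.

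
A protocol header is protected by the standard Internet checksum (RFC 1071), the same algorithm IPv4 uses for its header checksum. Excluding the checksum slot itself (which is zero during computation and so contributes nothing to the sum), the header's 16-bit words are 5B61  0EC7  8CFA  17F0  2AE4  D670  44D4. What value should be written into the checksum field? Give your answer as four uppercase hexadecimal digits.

One's-complement addition (fold any carry out of bit 15 back into bit 0):
  0x5B61 + 0x0EC7 = 0x06A28
  0x6A28 + 0x8CFA = 0x0F722
  0xF722 + 0x17F0 = 0x10F12 → wrap carry → 0x0F13
  0x0F13 + 0x2AE4 = 0x039F7
  0x39F7 + 0xD670 = 0x11067 → wrap carry → 0x1068
  0x1068 + 0x44D4 = 0x0553C
One's-complement sum = 0x553C.
Checksum = ~0x553C & 0xFFFF = 0xAAC3.

AAC3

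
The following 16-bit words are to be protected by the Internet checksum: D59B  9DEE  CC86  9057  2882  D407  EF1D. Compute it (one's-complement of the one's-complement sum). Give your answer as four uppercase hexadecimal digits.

43EF

One's-complement addition (fold any carry out of bit 15 back into bit 0):
  0xD59B + 0x9DEE = 0x17389 → wrap carry → 0x738A
  0x738A + 0xCC86 = 0x14010 → wrap carry → 0x4011
  0x4011 + 0x9057 = 0x0D068
  0xD068 + 0x2882 = 0x0F8EA
  0xF8EA + 0xD407 = 0x1CCF1 → wrap carry → 0xCCF2
  0xCCF2 + 0xEF1D = 0x1BC0F → wrap carry → 0xBC10
One's-complement sum = 0xBC10.
Checksum = ~0xBC10 & 0xFFFF = 0x43EF.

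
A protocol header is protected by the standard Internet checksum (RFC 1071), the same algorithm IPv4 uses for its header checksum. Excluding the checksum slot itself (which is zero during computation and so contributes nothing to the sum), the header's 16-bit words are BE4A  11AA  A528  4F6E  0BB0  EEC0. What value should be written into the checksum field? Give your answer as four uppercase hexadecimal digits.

4103

One's-complement addition (fold any carry out of bit 15 back into bit 0):
  0xBE4A + 0x11AA = 0x0CFF4
  0xCFF4 + 0xA528 = 0x1751C → wrap carry → 0x751D
  0x751D + 0x4F6E = 0x0C48B
  0xC48B + 0x0BB0 = 0x0D03B
  0xD03B + 0xEEC0 = 0x1BEFB → wrap carry → 0xBEFC
One's-complement sum = 0xBEFC.
Checksum = ~0xBEFC & 0xFFFF = 0x4103.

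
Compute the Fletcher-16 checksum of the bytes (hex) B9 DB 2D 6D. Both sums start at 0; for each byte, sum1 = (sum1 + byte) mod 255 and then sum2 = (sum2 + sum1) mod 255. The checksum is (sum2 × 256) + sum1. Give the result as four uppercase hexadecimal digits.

Running sums (mod 255):
  after byte 0 (B9): sum1=185, sum2=185
  after byte 1 (DB): sum1=149, sum2=79
  after byte 2 (2D): sum1=194, sum2=18
  after byte 3 (6D): sum1=48, sum2=66
Checksum = sum2·256 + sum1 = 66·256 + 48 = 16944 = 0x4230.

4230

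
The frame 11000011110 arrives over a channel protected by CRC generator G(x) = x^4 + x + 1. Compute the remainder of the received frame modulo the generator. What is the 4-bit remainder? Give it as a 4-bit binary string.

Modulo-2 division of 11000011110 by 10011:
  pos 0: 11000 XOR 10011 = 01011
  pos 1: 10110 XOR 10011 = 00101
  pos 3: 10111 XOR 10011 = 00100
  pos 5: 10011 XOR 10011 = 00000
Remainder = 0000 (zero — the frame passes the CRC check).

0000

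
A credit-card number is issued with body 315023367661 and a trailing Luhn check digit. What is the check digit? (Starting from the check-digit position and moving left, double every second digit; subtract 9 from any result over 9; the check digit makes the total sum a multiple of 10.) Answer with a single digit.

Partial digits right→left: 1 6 6 7 6 3 3 2 0 5 1 3
Double every second digit counting from the check-digit position (so the 1st, 3rd, 5th, ... of the partial from the right).
  doubled (with −9 where >9): 2 3 3 6 0 2 → sum 16
  kept as-is: 6 7 3 2 5 3 → sum 26
Total = 16 + 26 = 42.
Check digit = (10 − (42 mod 10)) mod 10 = 8.

8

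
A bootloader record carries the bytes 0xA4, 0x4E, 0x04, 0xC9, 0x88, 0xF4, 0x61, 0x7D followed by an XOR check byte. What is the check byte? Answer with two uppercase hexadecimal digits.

XOR the bytes together:
  start with 0xA4
  0xA4 ⊕ 0x4E = 0xEA
  0xEA ⊕ 0x04 = 0xEE
  0xEE ⊕ 0xC9 = 0x27
  0x27 ⊕ 0x88 = 0xAF
  0xAF ⊕ 0xF4 = 0x5B
  0x5B ⊕ 0x61 = 0x3A
  0x3A ⊕ 0x7D = 0x47

47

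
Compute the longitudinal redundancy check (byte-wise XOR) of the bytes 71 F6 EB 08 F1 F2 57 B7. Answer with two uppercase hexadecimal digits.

XOR the bytes together:
  start with 0x71
  0x71 ⊕ 0xF6 = 0x87
  0x87 ⊕ 0xEB = 0x6C
  0x6C ⊕ 0x08 = 0x64
  0x64 ⊕ 0xF1 = 0x95
  0x95 ⊕ 0xF2 = 0x67
  0x67 ⊕ 0x57 = 0x30
  0x30 ⊕ 0xB7 = 0x87

87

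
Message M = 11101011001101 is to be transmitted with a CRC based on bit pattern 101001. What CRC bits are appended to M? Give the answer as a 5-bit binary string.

Append 5 zeros: 1110101100110100000. Divide by 101001 (XOR where the leading bit is 1):
  pos 0: 111010 XOR 101001 = 010011
  pos 1: 100111 XOR 101001 = 001110
  pos 3: 111010 XOR 101001 = 010011
  pos 4: 100110 XOR 101001 = 001111
  pos 6: 111111 XOR 101001 = 010110
  pos 7: 101100 XOR 101001 = 000101
  pos 10: 101100 XOR 101001 = 000101
  pos 13: 101000 XOR 101001 = 000001
Remainder (last 5 bits) = 00001. This is the CRC / FCS.

00001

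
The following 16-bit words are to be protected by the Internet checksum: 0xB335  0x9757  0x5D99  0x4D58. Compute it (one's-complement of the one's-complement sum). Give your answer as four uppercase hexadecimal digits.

0A81

One's-complement addition (fold any carry out of bit 15 back into bit 0):
  0xB335 + 0x9757 = 0x14A8C → wrap carry → 0x4A8D
  0x4A8D + 0x5D99 = 0x0A826
  0xA826 + 0x4D58 = 0x0F57E
One's-complement sum = 0xF57E.
Checksum = ~0xF57E & 0xFFFF = 0x0A81.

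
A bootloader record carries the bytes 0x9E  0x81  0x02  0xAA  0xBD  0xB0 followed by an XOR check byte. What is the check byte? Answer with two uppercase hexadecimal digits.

BA

XOR the bytes together:
  start with 0x9E
  0x9E ⊕ 0x81 = 0x1F
  0x1F ⊕ 0x02 = 0x1D
  0x1D ⊕ 0xAA = 0xB7
  0xB7 ⊕ 0xBD = 0x0A
  0x0A ⊕ 0xB0 = 0xBA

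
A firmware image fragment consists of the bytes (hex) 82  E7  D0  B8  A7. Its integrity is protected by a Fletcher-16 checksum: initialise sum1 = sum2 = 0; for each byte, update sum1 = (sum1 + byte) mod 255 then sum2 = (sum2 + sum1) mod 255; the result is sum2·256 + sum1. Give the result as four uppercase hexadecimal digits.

B79B

Running sums (mod 255):
  after byte 0 (82): sum1=130, sum2=130
  after byte 1 (E7): sum1=106, sum2=236
  after byte 2 (D0): sum1=59, sum2=40
  after byte 3 (B8): sum1=243, sum2=28
  after byte 4 (A7): sum1=155, sum2=183
Checksum = sum2·256 + sum1 = 183·256 + 155 = 47003 = 0xB79B.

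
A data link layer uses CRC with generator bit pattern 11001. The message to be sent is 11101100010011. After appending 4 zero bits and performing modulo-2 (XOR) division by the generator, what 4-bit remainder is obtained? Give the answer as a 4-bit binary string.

1110

Append 4 zeros: 111011000100110000. Divide by 11001 (XOR where the leading bit is 1):
  pos 0: 11101 XOR 11001 = 00100
  pos 2: 10010 XOR 11001 = 01011
  pos 3: 10110 XOR 11001 = 01111
  pos 4: 11110 XOR 11001 = 00111
  pos 6: 11110 XOR 11001 = 00111
  pos 8: 11101 XOR 11001 = 00100
  pos 10: 10010 XOR 11001 = 01011
  pos 11: 10110 XOR 11001 = 01111
  pos 12: 11110 XOR 11001 = 00111
Remainder (last 4 bits) = 1110. This is the CRC / FCS.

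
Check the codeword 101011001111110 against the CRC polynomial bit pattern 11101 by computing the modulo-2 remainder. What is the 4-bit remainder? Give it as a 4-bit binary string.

0000

Modulo-2 division of 101011001111110 by 11101:
  pos 0: 10101 XOR 11101 = 01000
  pos 1: 10001 XOR 11101 = 01100
  pos 2: 11000 XOR 11101 = 00101
  pos 4: 10101 XOR 11101 = 01000
  pos 5: 10001 XOR 11101 = 01100
  pos 6: 11001 XOR 11101 = 00100
  pos 8: 10011 XOR 11101 = 01110
  pos 9: 11101 XOR 11101 = 00000
Remainder = 0000 (zero — the frame passes the CRC check).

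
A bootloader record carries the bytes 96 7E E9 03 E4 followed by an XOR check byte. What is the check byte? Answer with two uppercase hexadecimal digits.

XOR the bytes together:
  start with 0x96
  0x96 ⊕ 0x7E = 0xE8
  0xE8 ⊕ 0xE9 = 0x01
  0x01 ⊕ 0x03 = 0x02
  0x02 ⊕ 0xE4 = 0xE6

E6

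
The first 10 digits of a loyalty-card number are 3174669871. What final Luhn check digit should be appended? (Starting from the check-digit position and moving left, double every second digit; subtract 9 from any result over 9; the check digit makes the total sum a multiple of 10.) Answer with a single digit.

6

Partial digits right→left: 1 7 8 9 6 6 4 7 1 3
Double every second digit counting from the check-digit position (so the 1st, 3rd, 5th, ... of the partial from the right).
  doubled (with −9 where >9): 2 7 3 8 2 → sum 22
  kept as-is: 7 9 6 7 3 → sum 32
Total = 22 + 32 = 54.
Check digit = (10 − (54 mod 10)) mod 10 = 6.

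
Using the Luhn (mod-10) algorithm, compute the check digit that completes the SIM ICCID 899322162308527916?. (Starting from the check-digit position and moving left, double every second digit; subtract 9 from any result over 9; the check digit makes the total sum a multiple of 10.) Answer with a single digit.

4

Partial digits right→left: 6 1 9 7 2 5 8 0 3 2 6 1 2 2 3 9 9 8
Double every second digit counting from the check-digit position (so the 1st, 3rd, 5th, ... of the partial from the right).
  doubled (with −9 where >9): 3 9 4 7 6 3 4 6 9 → sum 51
  kept as-is: 1 7 5 0 2 1 2 9 8 → sum 35
Total = 51 + 35 = 86.
Check digit = (10 − (86 mod 10)) mod 10 = 4.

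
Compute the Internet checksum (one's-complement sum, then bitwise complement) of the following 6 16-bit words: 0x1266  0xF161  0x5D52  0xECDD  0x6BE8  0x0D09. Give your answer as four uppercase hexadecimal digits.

3916

One's-complement addition (fold any carry out of bit 15 back into bit 0):
  0x1266 + 0xF161 = 0x103C7 → wrap carry → 0x03C8
  0x03C8 + 0x5D52 = 0x0611A
  0x611A + 0xECDD = 0x14DF7 → wrap carry → 0x4DF8
  0x4DF8 + 0x6BE8 = 0x0B9E0
  0xB9E0 + 0x0D09 = 0x0C6E9
One's-complement sum = 0xC6E9.
Checksum = ~0xC6E9 & 0xFFFF = 0x3916.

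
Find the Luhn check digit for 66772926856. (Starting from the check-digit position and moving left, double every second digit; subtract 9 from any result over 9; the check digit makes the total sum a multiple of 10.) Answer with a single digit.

1

Partial digits right→left: 6 5 8 6 2 9 2 7 7 6 6
Double every second digit counting from the check-digit position (so the 1st, 3rd, 5th, ... of the partial from the right).
  doubled (with −9 where >9): 3 7 4 4 5 3 → sum 26
  kept as-is: 5 6 9 7 6 → sum 33
Total = 26 + 33 = 59.
Check digit = (10 − (59 mod 10)) mod 10 = 1.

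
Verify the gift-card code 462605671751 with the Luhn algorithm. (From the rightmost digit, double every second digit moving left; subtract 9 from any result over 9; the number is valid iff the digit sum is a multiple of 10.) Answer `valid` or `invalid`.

From the right, keep odd positions and double even positions (subtract 9 from any doubled value over 9):
  doubled (positions 2,4,...): 1 2 3 0 4 8 → sum 18
  kept (positions 1,3,...): 1 7 7 5 6 6 → sum 32
Total = 50.
50 mod 10 = 0, so the number is valid.

valid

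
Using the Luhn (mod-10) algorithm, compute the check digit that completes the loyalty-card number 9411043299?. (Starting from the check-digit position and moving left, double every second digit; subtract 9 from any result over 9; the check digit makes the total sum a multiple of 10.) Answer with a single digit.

7

Partial digits right→left: 9 9 2 3 4 0 1 1 4 9
Double every second digit counting from the check-digit position (so the 1st, 3rd, 5th, ... of the partial from the right).
  doubled (with −9 where >9): 9 4 8 2 8 → sum 31
  kept as-is: 9 3 0 1 9 → sum 22
Total = 31 + 22 = 53.
Check digit = (10 − (53 mod 10)) mod 10 = 7.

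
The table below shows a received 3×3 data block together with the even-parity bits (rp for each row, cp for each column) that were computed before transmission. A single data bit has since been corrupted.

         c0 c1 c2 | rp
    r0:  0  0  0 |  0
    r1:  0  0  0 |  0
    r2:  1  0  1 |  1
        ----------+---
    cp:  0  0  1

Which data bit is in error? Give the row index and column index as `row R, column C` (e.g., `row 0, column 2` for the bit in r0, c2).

Recompute each row's even parity and compare to rp:
  r0: data parity 0, sent rp 0 → ok
  r1: data parity 0, sent rp 0 → ok
  r2: data parity 0, sent rp 1 → mismatch
Recompute each column's even parity and compare to cp:
  c0: data parity 1, sent cp 0 → mismatch
  c1: data parity 0, sent cp 0 → ok
  c2: data parity 1, sent cp 1 → ok
Exactly one row (r2) and one column (c0) fail → the flipped bit is at their intersection.

row 2, column 0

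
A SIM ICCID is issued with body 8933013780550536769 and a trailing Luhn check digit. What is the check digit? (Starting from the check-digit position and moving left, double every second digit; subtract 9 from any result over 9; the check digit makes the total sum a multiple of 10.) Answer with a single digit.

1

Partial digits right→left: 9 6 7 6 3 5 0 5 5 0 8 7 3 1 0 3 3 9 8
Double every second digit counting from the check-digit position (so the 1st, 3rd, 5th, ... of the partial from the right).
  doubled (with −9 where >9): 9 5 6 0 1 7 6 0 6 7 → sum 47
  kept as-is: 6 6 5 5 0 7 1 3 9 → sum 42
Total = 47 + 42 = 89.
Check digit = (10 − (89 mod 10)) mod 10 = 1.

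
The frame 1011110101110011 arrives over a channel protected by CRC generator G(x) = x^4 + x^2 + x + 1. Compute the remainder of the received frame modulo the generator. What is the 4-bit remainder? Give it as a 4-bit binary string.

1011

Modulo-2 division of 1011110101110011 by 10111:
  pos 0: 10111 XOR 10111 = 00000
  pos 5: 10101 XOR 10111 = 00010
  pos 8: 10110 XOR 10111 = 00001
Remainder = 1011 (nonzero — an error is detected).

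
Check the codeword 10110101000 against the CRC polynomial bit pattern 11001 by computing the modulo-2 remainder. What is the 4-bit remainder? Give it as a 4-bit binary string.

Modulo-2 division of 10110101000 by 11001:
  pos 0: 10110 XOR 11001 = 01111
  pos 1: 11111 XOR 11001 = 00110
  pos 3: 11001 XOR 11001 = 00000
Remainder = 0000 (zero — the frame passes the CRC check).

0000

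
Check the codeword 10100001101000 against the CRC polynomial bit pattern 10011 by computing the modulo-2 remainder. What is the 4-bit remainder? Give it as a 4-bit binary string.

Modulo-2 division of 10100001101000 by 10011:
  pos 0: 10100 XOR 10011 = 00111
  pos 2: 11100 XOR 10011 = 01111
  pos 3: 11111 XOR 10011 = 01100
  pos 4: 11001 XOR 10011 = 01010
  pos 5: 10100 XOR 10011 = 00111
  pos 7: 11110 XOR 10011 = 01101
  pos 8: 11010 XOR 10011 = 01001
  pos 9: 10010 XOR 10011 = 00001
Remainder = 0001 (nonzero — an error is detected).

0001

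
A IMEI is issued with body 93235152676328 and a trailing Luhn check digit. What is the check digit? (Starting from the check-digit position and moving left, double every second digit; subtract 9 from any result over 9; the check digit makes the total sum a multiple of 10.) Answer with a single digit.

Partial digits right→left: 8 2 3 6 7 6 2 5 1 5 3 2 3 9
Double every second digit counting from the check-digit position (so the 1st, 3rd, 5th, ... of the partial from the right).
  doubled (with −9 where >9): 7 6 5 4 2 6 6 → sum 36
  kept as-is: 2 6 6 5 5 2 9 → sum 35
Total = 36 + 35 = 71.
Check digit = (10 − (71 mod 10)) mod 10 = 9.

9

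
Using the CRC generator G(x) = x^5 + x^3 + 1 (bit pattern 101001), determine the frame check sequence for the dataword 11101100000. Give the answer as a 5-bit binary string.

Append 5 zeros: 1110110000000000. Divide by 101001 (XOR where the leading bit is 1):
  pos 0: 111011 XOR 101001 = 010010
  pos 1: 100100 XOR 101001 = 001101
  pos 3: 110100 XOR 101001 = 011101
  pos 4: 111010 XOR 101001 = 010011
  pos 5: 100110 XOR 101001 = 001111
  pos 7: 111100 XOR 101001 = 010101
  pos 8: 101010 XOR 101001 = 000011
Remainder (last 5 bits) = 01100. This is the CRC / FCS.

01100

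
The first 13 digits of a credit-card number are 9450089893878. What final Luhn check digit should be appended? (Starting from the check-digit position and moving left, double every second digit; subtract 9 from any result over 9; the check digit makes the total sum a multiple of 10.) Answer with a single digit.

8

Partial digits right→left: 8 7 8 3 9 8 9 8 0 0 5 4 9
Double every second digit counting from the check-digit position (so the 1st, 3rd, 5th, ... of the partial from the right).
  doubled (with −9 where >9): 7 7 9 9 0 1 9 → sum 42
  kept as-is: 7 3 8 8 0 4 → sum 30
Total = 42 + 30 = 72.
Check digit = (10 − (72 mod 10)) mod 10 = 8.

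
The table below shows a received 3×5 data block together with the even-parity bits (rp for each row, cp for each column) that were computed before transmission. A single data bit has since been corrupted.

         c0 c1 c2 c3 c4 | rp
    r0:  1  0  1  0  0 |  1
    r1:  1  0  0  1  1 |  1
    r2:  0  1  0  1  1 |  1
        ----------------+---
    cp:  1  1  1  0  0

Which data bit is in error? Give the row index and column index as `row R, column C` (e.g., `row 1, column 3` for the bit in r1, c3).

Recompute each row's even parity and compare to rp:
  r0: data parity 0, sent rp 1 → mismatch
  r1: data parity 1, sent rp 1 → ok
  r2: data parity 1, sent rp 1 → ok
Recompute each column's even parity and compare to cp:
  c0: data parity 0, sent cp 1 → mismatch
  c1: data parity 1, sent cp 1 → ok
  c2: data parity 1, sent cp 1 → ok
  c3: data parity 0, sent cp 0 → ok
  c4: data parity 0, sent cp 0 → ok
Exactly one row (r0) and one column (c0) fail → the flipped bit is at their intersection.

row 0, column 0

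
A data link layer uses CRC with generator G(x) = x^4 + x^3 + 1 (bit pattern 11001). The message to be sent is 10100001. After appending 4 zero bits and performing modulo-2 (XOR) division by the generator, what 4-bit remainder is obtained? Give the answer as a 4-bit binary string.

Append 4 zeros: 101000010000. Divide by 11001 (XOR where the leading bit is 1):
  pos 0: 10100 XOR 11001 = 01101
  pos 1: 11010 XOR 11001 = 00011
  pos 4: 11010 XOR 11001 = 00011
  pos 7: 11000 XOR 11001 = 00001
Remainder (last 4 bits) = 0001. This is the CRC / FCS.

0001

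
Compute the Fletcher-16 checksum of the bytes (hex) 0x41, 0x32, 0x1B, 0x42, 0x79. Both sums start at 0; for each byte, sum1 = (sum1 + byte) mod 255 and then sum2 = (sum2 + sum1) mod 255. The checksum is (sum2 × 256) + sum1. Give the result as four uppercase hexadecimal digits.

Running sums (mod 255):
  after byte 0 (0x41): sum1=65, sum2=65
  after byte 1 (0x32): sum1=115, sum2=180
  after byte 2 (0x1B): sum1=142, sum2=67
  after byte 3 (0x42): sum1=208, sum2=20
  after byte 4 (0x79): sum1=74, sum2=94
Checksum = sum2·256 + sum1 = 94·256 + 74 = 24138 = 0x5E4A.

5E4A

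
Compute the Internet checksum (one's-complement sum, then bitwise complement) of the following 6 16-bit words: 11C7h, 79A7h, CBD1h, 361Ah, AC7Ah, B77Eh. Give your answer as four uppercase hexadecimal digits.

One's-complement addition (fold any carry out of bit 15 back into bit 0):
  0x11C7 + 0x79A7 = 0x08B6E
  0x8B6E + 0xCBD1 = 0x1573F → wrap carry → 0x5740
  0x5740 + 0x361A = 0x08D5A
  0x8D5A + 0xAC7A = 0x139D4 → wrap carry → 0x39D5
  0x39D5 + 0xB77E = 0x0F153
One's-complement sum = 0xF153.
Checksum = ~0xF153 & 0xFFFF = 0x0EAC.

0EAC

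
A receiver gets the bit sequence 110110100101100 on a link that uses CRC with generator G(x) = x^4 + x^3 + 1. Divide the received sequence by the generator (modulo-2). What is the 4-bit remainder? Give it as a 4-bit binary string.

Modulo-2 division of 110110100101100 by 11001:
  pos 0: 11011 XOR 11001 = 00010
  pos 3: 10010 XOR 11001 = 01011
  pos 4: 10110 XOR 11001 = 01111
  pos 5: 11111 XOR 11001 = 00110
  pos 7: 11001 XOR 11001 = 00000
Remainder = 0100 (nonzero — an error is detected).

0100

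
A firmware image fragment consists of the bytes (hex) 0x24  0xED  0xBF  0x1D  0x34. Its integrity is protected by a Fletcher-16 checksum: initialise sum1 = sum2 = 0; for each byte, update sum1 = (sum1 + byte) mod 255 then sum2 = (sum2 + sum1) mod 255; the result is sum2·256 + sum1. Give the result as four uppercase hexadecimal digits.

Running sums (mod 255):
  after byte 0 (0x24): sum1=36, sum2=36
  after byte 1 (0xED): sum1=18, sum2=54
  after byte 2 (0xBF): sum1=209, sum2=8
  after byte 3 (0x1D): sum1=238, sum2=246
  after byte 4 (0x34): sum1=35, sum2=26
Checksum = sum2·256 + sum1 = 26·256 + 35 = 6691 = 0x1A23.

1A23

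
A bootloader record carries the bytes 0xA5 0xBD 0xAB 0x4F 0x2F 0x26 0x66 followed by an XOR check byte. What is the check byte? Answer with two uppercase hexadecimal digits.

XOR the bytes together:
  start with 0xA5
  0xA5 ⊕ 0xBD = 0x18
  0x18 ⊕ 0xAB = 0xB3
  0xB3 ⊕ 0x4F = 0xFC
  0xFC ⊕ 0x2F = 0xD3
  0xD3 ⊕ 0x26 = 0xF5
  0xF5 ⊕ 0x66 = 0x93

93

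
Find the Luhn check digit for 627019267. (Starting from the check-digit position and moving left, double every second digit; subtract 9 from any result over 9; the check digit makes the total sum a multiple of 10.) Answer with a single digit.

4

Partial digits right→left: 7 6 2 9 1 0 7 2 6
Double every second digit counting from the check-digit position (so the 1st, 3rd, 5th, ... of the partial from the right).
  doubled (with −9 where >9): 5 4 2 5 3 → sum 19
  kept as-is: 6 9 0 2 → sum 17
Total = 19 + 17 = 36.
Check digit = (10 − (36 mod 10)) mod 10 = 4.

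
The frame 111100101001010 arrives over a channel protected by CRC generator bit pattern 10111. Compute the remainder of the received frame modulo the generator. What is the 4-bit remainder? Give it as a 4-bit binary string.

Modulo-2 division of 111100101001010 by 10111:
  pos 0: 11110 XOR 10111 = 01001
  pos 1: 10010 XOR 10111 = 00101
  pos 3: 10110 XOR 10111 = 00001
  pos 7: 11001 XOR 10111 = 01110
  pos 8: 11100 XOR 10111 = 01011
  pos 9: 10111 XOR 10111 = 00000
Remainder = 0000 (zero — the frame passes the CRC check).

0000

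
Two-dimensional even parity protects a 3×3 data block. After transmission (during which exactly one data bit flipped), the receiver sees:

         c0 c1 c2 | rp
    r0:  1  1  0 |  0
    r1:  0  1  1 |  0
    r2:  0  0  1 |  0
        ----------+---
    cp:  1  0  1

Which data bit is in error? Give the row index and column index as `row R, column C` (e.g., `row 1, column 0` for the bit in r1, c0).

Recompute each row's even parity and compare to rp:
  r0: data parity 0, sent rp 0 → ok
  r1: data parity 0, sent rp 0 → ok
  r2: data parity 1, sent rp 0 → mismatch
Recompute each column's even parity and compare to cp:
  c0: data parity 1, sent cp 1 → ok
  c1: data parity 0, sent cp 0 → ok
  c2: data parity 0, sent cp 1 → mismatch
Exactly one row (r2) and one column (c2) fail → the flipped bit is at their intersection.

row 2, column 2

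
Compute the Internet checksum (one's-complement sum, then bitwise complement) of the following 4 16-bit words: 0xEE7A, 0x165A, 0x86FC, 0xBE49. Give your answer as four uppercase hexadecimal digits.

B5E4

One's-complement addition (fold any carry out of bit 15 back into bit 0):
  0xEE7A + 0x165A = 0x104D4 → wrap carry → 0x04D5
  0x04D5 + 0x86FC = 0x08BD1
  0x8BD1 + 0xBE49 = 0x14A1A → wrap carry → 0x4A1B
One's-complement sum = 0x4A1B.
Checksum = ~0x4A1B & 0xFFFF = 0xB5E4.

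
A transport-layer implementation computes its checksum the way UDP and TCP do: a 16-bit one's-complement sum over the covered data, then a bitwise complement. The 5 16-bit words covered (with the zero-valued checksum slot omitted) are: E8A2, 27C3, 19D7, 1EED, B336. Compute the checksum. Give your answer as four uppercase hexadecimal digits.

039F

One's-complement addition (fold any carry out of bit 15 back into bit 0):
  0xE8A2 + 0x27C3 = 0x11065 → wrap carry → 0x1066
  0x1066 + 0x19D7 = 0x02A3D
  0x2A3D + 0x1EED = 0x0492A
  0x492A + 0xB336 = 0x0FC60
One's-complement sum = 0xFC60.
Checksum = ~0xFC60 & 0xFFFF = 0x039F.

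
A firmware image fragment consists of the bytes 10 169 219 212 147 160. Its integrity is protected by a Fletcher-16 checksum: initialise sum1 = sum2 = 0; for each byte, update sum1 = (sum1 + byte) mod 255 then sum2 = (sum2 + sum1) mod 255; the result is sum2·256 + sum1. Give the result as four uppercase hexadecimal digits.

Running sums (mod 255):
  after byte 0 (10): sum1=10, sum2=10
  after byte 1 (169): sum1=179, sum2=189
  after byte 2 (219): sum1=143, sum2=77
  after byte 3 (212): sum1=100, sum2=177
  after byte 4 (147): sum1=247, sum2=169
  after byte 5 (160): sum1=152, sum2=66
Checksum = sum2·256 + sum1 = 66·256 + 152 = 17048 = 0x4298.

4298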